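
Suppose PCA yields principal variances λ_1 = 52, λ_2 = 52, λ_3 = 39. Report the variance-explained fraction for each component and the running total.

Step 1 — total variance = trace(Sigma) = Σ λ_i = 52 + 52 + 39 = 143.

Step 2 — fraction explained by component i = λ_i / Σ λ:
  PC1: 52/143 = 0.3636
  PC2: 52/143 = 0.3636
  PC3: 39/143 = 0.2727

Step 3 — cumulative fraction after k components = (λ_1 + ... + λ_k) / Σ λ:
  k = 1: 52/143 = 0.3636
  k = 2: (52 + 52)/143 = 104/143 = 0.7273
  k = 3: (52 + 52 + 39)/143 = 143/143 = 1

Summary (fraction, with percent):

explained: PC1 0.3636 (36.36%), PC2 0.3636 (36.36%), PC3 0.2727 (27.27%);  cumulative: 0.3636, 0.7273, 1


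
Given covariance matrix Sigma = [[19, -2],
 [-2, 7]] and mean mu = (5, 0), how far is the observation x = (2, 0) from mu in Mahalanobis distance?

Step 1 — centre the observation: (x - mu) = (-3, 0).

Step 2 — invert Sigma. det(Sigma) = 19·7 - (-2)² = 129.
  Sigma^{-1} = (1/det) · [[d, -b], [-b, a]] = [[0.0543, 0.0155],
 [0.0155, 0.1473]].

Step 3 — form the quadratic (x - mu)^T · Sigma^{-1} · (x - mu):
  Sigma^{-1} · (x - mu) = (-0.1628, -0.0465).
  (x - mu)^T · [Sigma^{-1} · (x - mu)] = (-3)·(-0.1628) + (0)·(-0.0465) = 0.4884.

Step 4 — take square root: d = √(0.4884) ≈ 0.6988.

d(x, mu) = √(0.4884) ≈ 0.6988


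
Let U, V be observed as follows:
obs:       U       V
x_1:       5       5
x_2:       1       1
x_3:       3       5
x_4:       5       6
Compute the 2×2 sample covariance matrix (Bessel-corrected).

Step 1 — column means:
  mean(U) = (5 + 1 + 3 + 5) / 4 = 14/4 = 3.5
  mean(V) = (5 + 1 + 5 + 6) / 4 = 17/4 = 4.25

Step 2 — sample covariance S[i,j] = (1/(n-1)) · Σ_k (x_{k,i} - mean_i) · (x_{k,j} - mean_j), with n-1 = 3.
  S[U,U] = ((1.5)·(1.5) + (-2.5)·(-2.5) + (-0.5)·(-0.5) + (1.5)·(1.5)) / 3 = 11/3 = 3.6667
  S[U,V] = ((1.5)·(0.75) + (-2.5)·(-3.25) + (-0.5)·(0.75) + (1.5)·(1.75)) / 3 = 11.5/3 = 3.8333
  S[V,V] = ((0.75)·(0.75) + (-3.25)·(-3.25) + (0.75)·(0.75) + (1.75)·(1.75)) / 3 = 14.75/3 = 4.9167

S is symmetric (S[j,i] = S[i,j]). Assembling:

S = [[3.6667, 3.8333],
 [3.8333, 4.9167]]


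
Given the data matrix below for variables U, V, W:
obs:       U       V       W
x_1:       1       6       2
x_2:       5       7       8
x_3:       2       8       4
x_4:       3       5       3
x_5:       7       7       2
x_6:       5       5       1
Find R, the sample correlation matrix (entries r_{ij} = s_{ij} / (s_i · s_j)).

Step 1 — column means:
  mean(U) = (1 + 5 + 2 + 3 + 7 + 5) / 6 = 23/6 = 3.8333
  mean(V) = (6 + 7 + 8 + 5 + 7 + 5) / 6 = 38/6 = 6.3333
  mean(W) = (2 + 8 + 4 + 3 + 2 + 1) / 6 = 20/6 = 3.3333

Step 2 — sample variances and covariances s[i,j] = (1/(n-1)) · Σ_k (x_{k,i} - mean_i) · (x_{k,j} - mean_j), with n-1 = 5:
  s[U,U] = ((-2.8333)·(-2.8333) + (1.1667)·(1.1667) + (-1.8333)·(-1.8333) + (-0.8333)·(-0.8333) + (3.1667)·(3.1667) + (1.1667)·(1.1667)) / 5 = 24.8333/5 = 4.9667
  s[U,V] = ((-2.8333)·(-0.3333) + (1.1667)·(0.6667) + (-1.8333)·(1.6667) + (-0.8333)·(-1.3333) + (3.1667)·(0.6667) + (1.1667)·(-1.3333)) / 5 = 0.3333/5 = 0.0667
  s[U,W] = ((-2.8333)·(-1.3333) + (1.1667)·(4.6667) + (-1.8333)·(0.6667) + (-0.8333)·(-0.3333) + (3.1667)·(-1.3333) + (1.1667)·(-2.3333)) / 5 = 1.3333/5 = 0.2667
  s[V,V] = ((-0.3333)·(-0.3333) + (0.6667)·(0.6667) + (1.6667)·(1.6667) + (-1.3333)·(-1.3333) + (0.6667)·(0.6667) + (-1.3333)·(-1.3333)) / 5 = 7.3333/5 = 1.4667
  s[V,W] = ((-0.3333)·(-1.3333) + (0.6667)·(4.6667) + (1.6667)·(0.6667) + (-1.3333)·(-0.3333) + (0.6667)·(-1.3333) + (-1.3333)·(-2.3333)) / 5 = 7.3333/5 = 1.4667
  s[W,W] = ((-1.3333)·(-1.3333) + (4.6667)·(4.6667) + (0.6667)·(0.6667) + (-0.3333)·(-0.3333) + (-1.3333)·(-1.3333) + (-2.3333)·(-2.3333)) / 5 = 31.3333/5 = 6.2667
  Sample standard deviations s_i = √(s[i,i]):
  s(U) = √(4.9667) = 2.2286
  s(V) = √(1.4667) = 1.2111
  s(W) = √(6.2667) = 2.5033

Step 3 — r_{ij} = s_{ij} / (s_i · s_j):
  r[U,U] = 1 (diagonal).
  r[U,V] = 0.0667 / (2.2286 · 1.2111) = 0.0667 / 2.699 = 0.0247
  r[U,W] = 0.2667 / (2.2286 · 2.5033) = 0.2667 / 5.5789 = 0.0478
  r[V,V] = 1 (diagonal).
  r[V,W] = 1.4667 / (1.2111 · 2.5033) = 1.4667 / 3.0317 = 0.4838
  r[W,W] = 1 (diagonal).

R is symmetric with unit diagonal. Assembling:

R = [[1, 0.0247, 0.0478],
 [0.0247, 1, 0.4838],
 [0.0478, 0.4838, 1]]


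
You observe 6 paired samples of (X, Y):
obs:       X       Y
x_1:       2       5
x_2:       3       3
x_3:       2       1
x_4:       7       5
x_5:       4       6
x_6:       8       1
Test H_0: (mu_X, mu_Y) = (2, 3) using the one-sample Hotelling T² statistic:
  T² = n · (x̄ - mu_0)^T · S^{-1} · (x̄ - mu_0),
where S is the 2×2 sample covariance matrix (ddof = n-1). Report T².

Step 1 — sample mean vector:
  mean(X) = (2 + 3 + 2 + 7 + 4 + 8) / 6 = 26/6 = 4.3333
  mean(Y) = (5 + 3 + 1 + 5 + 6 + 1) / 6 = 21/6 = 3.5
  x̄ = (4.3333, 3.5),  deviation x̄ - mu_0 = (4.3333, 3.5) - (2, 3) = (2.3333, 0.5).

Step 2 — sample covariance matrix, S[i,j] = (1/(n-1)) · Σ_k (x_{k,i} - mean_i) · (x_{k,j} - mean_j), divisor n-1 = 5:
  S[X,X] = ((-2.3333)·(-2.3333) + (-1.3333)·(-1.3333) + (-2.3333)·(-2.3333) + (2.6667)·(2.6667) + (-0.3333)·(-0.3333) + (3.6667)·(3.6667)) / 5 = 33.3333/5 = 6.6667
  S[X,Y] = ((-2.3333)·(1.5) + (-1.3333)·(-0.5) + (-2.3333)·(-2.5) + (2.6667)·(1.5) + (-0.3333)·(2.5) + (3.6667)·(-2.5)) / 5 = -3/5 = -0.6
  S[Y,Y] = ((1.5)·(1.5) + (-0.5)·(-0.5) + (-2.5)·(-2.5) + (1.5)·(1.5) + (2.5)·(2.5) + (-2.5)·(-2.5)) / 5 = 23.5/5 = 4.7
  S = [[6.6667, -0.6],
 [-0.6, 4.7]].

Step 3 — invert S. det(S) = 6.6667·4.7 - (-0.6)² = 30.9733.
  S^{-1} = (1/det) · [[d, -b], [-b, a]] = [[0.1517, 0.0194],
 [0.0194, 0.2152]].

Step 4 — quadratic form (x̄ - mu_0)^T · S^{-1} · (x̄ - mu_0):
  S^{-1} · (x̄ - mu_0) = (0.3638, 0.1528),
  (x̄ - mu_0)^T · [...] = (2.3333)·(0.3638) + (0.5)·(0.1528) = 0.9252.

Step 5 — scale by n: T² = 6 · 0.9252 = 5.551.

T² ≈ 5.551


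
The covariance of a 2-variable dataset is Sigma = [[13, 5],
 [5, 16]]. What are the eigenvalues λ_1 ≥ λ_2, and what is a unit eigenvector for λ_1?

Step 1 — characteristic polynomial of 2×2 Sigma:
  det(Sigma - λI) = λ² - trace · λ + det = 0.
  trace = 13 + 16 = 29, det = 13·16 - (5)² = 183.
Step 2 — discriminant:
  Δ = trace² - 4·det = 841 - 732 = 109.
Step 3 — eigenvalues:
  λ = (trace ± √Δ)/2 = (29 ± 10.4403)/2,
  λ_1 = 19.7202,  λ_2 = 9.2798.

Step 4 — unit eigenvector for λ_1: solve (Sigma - λ_1 I)v = 0. First row:
  (13 - 19.7202)·v_x + (5)·v_y = 0, i.e. (-6.7202)·v_x + (5)·v_y = 0,
  so v ∝ (b, λ_1 - a) = (5, 6.7202) = u.
  ||u|| = √((5)² + (6.7202)²) = √(70.1605) ≈ 8.3762,
  v_1 = u/||u|| ≈ (0.5969, 0.8023) (||v_1|| = 1).

λ_1 = 19.7202,  λ_2 = 9.2798;  v_1 ≈ (0.5969, 0.8023)


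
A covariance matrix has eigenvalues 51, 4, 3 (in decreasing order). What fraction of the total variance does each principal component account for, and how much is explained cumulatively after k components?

Step 1 — total variance = trace(Sigma) = Σ λ_i = 51 + 4 + 3 = 58.

Step 2 — fraction explained by component i = λ_i / Σ λ:
  PC1: 51/58 = 0.8793
  PC2: 4/58 = 0.069
  PC3: 3/58 = 0.0517

Step 3 — cumulative fraction after k components = (λ_1 + ... + λ_k) / Σ λ:
  k = 1: 51/58 = 0.8793
  k = 2: (51 + 4)/58 = 55/58 = 0.9483
  k = 3: (51 + 4 + 3)/58 = 58/58 = 1

Summary (fraction, with percent):

explained: PC1 0.8793 (87.93%), PC2 0.069 (6.9%), PC3 0.0517 (5.17%);  cumulative: 0.8793, 0.9483, 1


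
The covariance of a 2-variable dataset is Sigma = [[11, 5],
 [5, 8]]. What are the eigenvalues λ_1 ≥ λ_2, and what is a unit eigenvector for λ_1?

Step 1 — characteristic polynomial of 2×2 Sigma:
  det(Sigma - λI) = λ² - trace · λ + det = 0.
  trace = 11 + 8 = 19, det = 11·8 - (5)² = 63.
Step 2 — discriminant:
  Δ = trace² - 4·det = 361 - 252 = 109.
Step 3 — eigenvalues:
  λ = (trace ± √Δ)/2 = (19 ± 10.4403)/2,
  λ_1 = 14.7202,  λ_2 = 4.2798.

Step 4 — unit eigenvector for λ_1: solve (Sigma - λ_1 I)v = 0. First row:
  (11 - 14.7202)·v_x + (5)·v_y = 0, i.e. (-3.7202)·v_x + (5)·v_y = 0,
  so v ∝ (b, λ_1 - a) = (5, 3.7202) = u.
  ||u|| = √((5)² + (3.7202)²) = √(38.8395) ≈ 6.2321,
  v_1 = u/||u|| ≈ (0.8023, 0.5969) (||v_1|| = 1).

λ_1 = 14.7202,  λ_2 = 4.2798;  v_1 ≈ (0.8023, 0.5969)


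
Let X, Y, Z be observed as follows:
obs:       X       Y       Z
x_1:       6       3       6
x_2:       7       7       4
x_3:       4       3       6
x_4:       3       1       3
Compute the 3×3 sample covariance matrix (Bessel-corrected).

Step 1 — column means:
  mean(X) = (6 + 7 + 4 + 3) / 4 = 20/4 = 5
  mean(Y) = (3 + 7 + 3 + 1) / 4 = 14/4 = 3.5
  mean(Z) = (6 + 4 + 6 + 3) / 4 = 19/4 = 4.75

Step 2 — sample covariance S[i,j] = (1/(n-1)) · Σ_k (x_{k,i} - mean_i) · (x_{k,j} - mean_j), with n-1 = 3.
  S[X,X] = ((1)·(1) + (2)·(2) + (-1)·(-1) + (-2)·(-2)) / 3 = 10/3 = 3.3333
  S[X,Y] = ((1)·(-0.5) + (2)·(3.5) + (-1)·(-0.5) + (-2)·(-2.5)) / 3 = 12/3 = 4
  S[X,Z] = ((1)·(1.25) + (2)·(-0.75) + (-1)·(1.25) + (-2)·(-1.75)) / 3 = 2/3 = 0.6667
  S[Y,Y] = ((-0.5)·(-0.5) + (3.5)·(3.5) + (-0.5)·(-0.5) + (-2.5)·(-2.5)) / 3 = 19/3 = 6.3333
  S[Y,Z] = ((-0.5)·(1.25) + (3.5)·(-0.75) + (-0.5)·(1.25) + (-2.5)·(-1.75)) / 3 = 0.5/3 = 0.1667
  S[Z,Z] = ((1.25)·(1.25) + (-0.75)·(-0.75) + (1.25)·(1.25) + (-1.75)·(-1.75)) / 3 = 6.75/3 = 2.25

S is symmetric (S[j,i] = S[i,j]). Assembling:

S = [[3.3333, 4, 0.6667],
 [4, 6.3333, 0.1667],
 [0.6667, 0.1667, 2.25]]


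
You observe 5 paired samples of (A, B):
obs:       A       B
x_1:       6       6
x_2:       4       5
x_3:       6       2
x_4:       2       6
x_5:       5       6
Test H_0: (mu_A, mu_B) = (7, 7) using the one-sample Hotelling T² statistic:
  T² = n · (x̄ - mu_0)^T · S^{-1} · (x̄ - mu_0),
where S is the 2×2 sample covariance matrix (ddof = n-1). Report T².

Step 1 — sample mean vector:
  mean(A) = (6 + 4 + 6 + 2 + 5) / 5 = 23/5 = 4.6
  mean(B) = (6 + 5 + 2 + 6 + 6) / 5 = 25/5 = 5
  x̄ = (4.6, 5),  deviation x̄ - mu_0 = (4.6, 5) - (7, 7) = (-2.4, -2).

Step 2 — sample covariance matrix, S[i,j] = (1/(n-1)) · Σ_k (x_{k,i} - mean_i) · (x_{k,j} - mean_j), divisor n-1 = 4:
  S[A,A] = ((1.4)·(1.4) + (-0.6)·(-0.6) + (1.4)·(1.4) + (-2.6)·(-2.6) + (0.4)·(0.4)) / 4 = 11.2/4 = 2.8
  S[A,B] = ((1.4)·(1) + (-0.6)·(0) + (1.4)·(-3) + (-2.6)·(1) + (0.4)·(1)) / 4 = -5/4 = -1.25
  S[B,B] = ((1)·(1) + (0)·(0) + (-3)·(-3) + (1)·(1) + (1)·(1)) / 4 = 12/4 = 3
  S = [[2.8, -1.25],
 [-1.25, 3]].

Step 3 — invert S. det(S) = 2.8·3 - (-1.25)² = 6.8375.
  S^{-1} = (1/det) · [[d, -b], [-b, a]] = [[0.4388, 0.1828],
 [0.1828, 0.4095]].

Step 4 — quadratic form (x̄ - mu_0)^T · S^{-1} · (x̄ - mu_0):
  S^{-1} · (x̄ - mu_0) = (-1.4186, -1.2578),
  (x̄ - mu_0)^T · [...] = (-2.4)·(-1.4186) + (-2)·(-1.2578) = 5.9203.

Step 5 — scale by n: T² = 5 · 5.9203 = 29.6015.

T² ≈ 29.6015


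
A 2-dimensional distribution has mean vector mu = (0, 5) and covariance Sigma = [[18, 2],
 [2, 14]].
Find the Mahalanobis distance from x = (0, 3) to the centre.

Step 1 — centre the observation: (x - mu) = (0, -2).

Step 2 — invert Sigma. det(Sigma) = 18·14 - (2)² = 248.
  Sigma^{-1} = (1/det) · [[d, -b], [-b, a]] = [[0.0565, -0.0081],
 [-0.0081, 0.0726]].

Step 3 — form the quadratic (x - mu)^T · Sigma^{-1} · (x - mu):
  Sigma^{-1} · (x - mu) = (0.0161, -0.1452).
  (x - mu)^T · [Sigma^{-1} · (x - mu)] = (0)·(0.0161) + (-2)·(-0.1452) = 0.2903.

Step 4 — take square root: d = √(0.2903) ≈ 0.5388.

d(x, mu) = √(0.2903) ≈ 0.5388


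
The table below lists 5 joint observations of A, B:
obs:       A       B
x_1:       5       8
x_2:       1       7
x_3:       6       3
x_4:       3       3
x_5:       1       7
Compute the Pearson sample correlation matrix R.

Step 1 — column means:
  mean(A) = (5 + 1 + 6 + 3 + 1) / 5 = 16/5 = 3.2
  mean(B) = (8 + 7 + 3 + 3 + 7) / 5 = 28/5 = 5.6

Step 2 — sample variances and covariances s[i,j] = (1/(n-1)) · Σ_k (x_{k,i} - mean_i) · (x_{k,j} - mean_j), with n-1 = 4:
  s[A,A] = ((1.8)·(1.8) + (-2.2)·(-2.2) + (2.8)·(2.8) + (-0.2)·(-0.2) + (-2.2)·(-2.2)) / 4 = 20.8/4 = 5.2
  s[A,B] = ((1.8)·(2.4) + (-2.2)·(1.4) + (2.8)·(-2.6) + (-0.2)·(-2.6) + (-2.2)·(1.4)) / 4 = -8.6/4 = -2.15
  s[B,B] = ((2.4)·(2.4) + (1.4)·(1.4) + (-2.6)·(-2.6) + (-2.6)·(-2.6) + (1.4)·(1.4)) / 4 = 23.2/4 = 5.8
  Sample standard deviations s_i = √(s[i,i]):
  s(A) = √(5.2) = 2.2804
  s(B) = √(5.8) = 2.4083

Step 3 — r_{ij} = s_{ij} / (s_i · s_j):
  r[A,A] = 1 (diagonal).
  r[A,B] = -2.15 / (2.2804 · 2.4083) = -2.15 / 5.4918 = -0.3915
  r[B,B] = 1 (diagonal).

R is symmetric with unit diagonal. Assembling:

R = [[1, -0.3915],
 [-0.3915, 1]]


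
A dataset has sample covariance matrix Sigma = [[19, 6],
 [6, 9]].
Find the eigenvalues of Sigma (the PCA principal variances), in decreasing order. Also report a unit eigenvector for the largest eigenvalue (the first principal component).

Step 1 — characteristic polynomial of 2×2 Sigma:
  det(Sigma - λI) = λ² - trace · λ + det = 0.
  trace = 19 + 9 = 28, det = 19·9 - (6)² = 135.
Step 2 — discriminant:
  Δ = trace² - 4·det = 784 - 540 = 244.
Step 3 — eigenvalues:
  λ = (trace ± √Δ)/2 = (28 ± 15.6205)/2,
  λ_1 = 21.8102,  λ_2 = 6.1898.

Step 4 — unit eigenvector for λ_1: solve (Sigma - λ_1 I)v = 0. First row:
  (19 - 21.8102)·v_x + (6)·v_y = 0, i.e. (-2.8102)·v_x + (6)·v_y = 0,
  so v ∝ (b, λ_1 - a) = (6, 2.8102) = u.
  ||u|| = √((6)² + (2.8102)²) = √(43.8975) ≈ 6.6255,
  v_1 = u/||u|| ≈ (0.9056, 0.4242) (||v_1|| = 1).

λ_1 = 21.8102,  λ_2 = 6.1898;  v_1 ≈ (0.9056, 0.4242)


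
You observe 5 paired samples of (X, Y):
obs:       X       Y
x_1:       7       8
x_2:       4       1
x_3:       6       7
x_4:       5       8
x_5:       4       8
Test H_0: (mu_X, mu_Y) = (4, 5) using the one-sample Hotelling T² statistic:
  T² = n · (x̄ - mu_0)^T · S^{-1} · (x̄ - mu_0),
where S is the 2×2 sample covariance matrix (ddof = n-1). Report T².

Step 1 — sample mean vector:
  mean(X) = (7 + 4 + 6 + 5 + 4) / 5 = 26/5 = 5.2
  mean(Y) = (8 + 1 + 7 + 8 + 8) / 5 = 32/5 = 6.4
  x̄ = (5.2, 6.4),  deviation x̄ - mu_0 = (5.2, 6.4) - (4, 5) = (1.2, 1.4).

Step 2 — sample covariance matrix, S[i,j] = (1/(n-1)) · Σ_k (x_{k,i} - mean_i) · (x_{k,j} - mean_j), divisor n-1 = 4:
  S[X,X] = ((1.8)·(1.8) + (-1.2)·(-1.2) + (0.8)·(0.8) + (-0.2)·(-0.2) + (-1.2)·(-1.2)) / 4 = 6.8/4 = 1.7
  S[X,Y] = ((1.8)·(1.6) + (-1.2)·(-5.4) + (0.8)·(0.6) + (-0.2)·(1.6) + (-1.2)·(1.6)) / 4 = 7.6/4 = 1.9
  S[Y,Y] = ((1.6)·(1.6) + (-5.4)·(-5.4) + (0.6)·(0.6) + (1.6)·(1.6) + (1.6)·(1.6)) / 4 = 37.2/4 = 9.3
  S = [[1.7, 1.9],
 [1.9, 9.3]].

Step 3 — invert S. det(S) = 1.7·9.3 - (1.9)² = 12.2.
  S^{-1} = (1/det) · [[d, -b], [-b, a]] = [[0.7623, -0.1557],
 [-0.1557, 0.1393]].

Step 4 — quadratic form (x̄ - mu_0)^T · S^{-1} · (x̄ - mu_0):
  S^{-1} · (x̄ - mu_0) = (0.6967, 0.0082),
  (x̄ - mu_0)^T · [...] = (1.2)·(0.6967) + (1.4)·(0.0082) = 0.8475.

Step 5 — scale by n: T² = 5 · 0.8475 = 4.2377.

T² ≈ 4.2377


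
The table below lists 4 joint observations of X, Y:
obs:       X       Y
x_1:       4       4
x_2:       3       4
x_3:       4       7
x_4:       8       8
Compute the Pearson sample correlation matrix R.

Step 1 — column means:
  mean(X) = (4 + 3 + 4 + 8) / 4 = 19/4 = 4.75
  mean(Y) = (4 + 4 + 7 + 8) / 4 = 23/4 = 5.75

Step 2 — sample variances and covariances s[i,j] = (1/(n-1)) · Σ_k (x_{k,i} - mean_i) · (x_{k,j} - mean_j), with n-1 = 3:
  s[X,X] = ((-0.75)·(-0.75) + (-1.75)·(-1.75) + (-0.75)·(-0.75) + (3.25)·(3.25)) / 3 = 14.75/3 = 4.9167
  s[X,Y] = ((-0.75)·(-1.75) + (-1.75)·(-1.75) + (-0.75)·(1.25) + (3.25)·(2.25)) / 3 = 10.75/3 = 3.5833
  s[Y,Y] = ((-1.75)·(-1.75) + (-1.75)·(-1.75) + (1.25)·(1.25) + (2.25)·(2.25)) / 3 = 12.75/3 = 4.25
  Sample standard deviations s_i = √(s[i,i]):
  s(X) = √(4.9167) = 2.2174
  s(Y) = √(4.25) = 2.0616

Step 3 — r_{ij} = s_{ij} / (s_i · s_j):
  r[X,X] = 1 (diagonal).
  r[X,Y] = 3.5833 / (2.2174 · 2.0616) = 3.5833 / 4.5712 = 0.7839
  r[Y,Y] = 1 (diagonal).

R is symmetric with unit diagonal. Assembling:

R = [[1, 0.7839],
 [0.7839, 1]]


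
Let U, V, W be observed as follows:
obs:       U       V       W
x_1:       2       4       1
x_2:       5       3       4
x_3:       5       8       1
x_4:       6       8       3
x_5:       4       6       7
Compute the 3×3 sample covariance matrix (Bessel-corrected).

Step 1 — column means:
  mean(U) = (2 + 5 + 5 + 6 + 4) / 5 = 22/5 = 4.4
  mean(V) = (4 + 3 + 8 + 8 + 6) / 5 = 29/5 = 5.8
  mean(W) = (1 + 4 + 1 + 3 + 7) / 5 = 16/5 = 3.2

Step 2 — sample covariance S[i,j] = (1/(n-1)) · Σ_k (x_{k,i} - mean_i) · (x_{k,j} - mean_j), with n-1 = 4.
  S[U,U] = ((-2.4)·(-2.4) + (0.6)·(0.6) + (0.6)·(0.6) + (1.6)·(1.6) + (-0.4)·(-0.4)) / 4 = 9.2/4 = 2.3
  S[U,V] = ((-2.4)·(-1.8) + (0.6)·(-2.8) + (0.6)·(2.2) + (1.6)·(2.2) + (-0.4)·(0.2)) / 4 = 7.4/4 = 1.85
  S[U,W] = ((-2.4)·(-2.2) + (0.6)·(0.8) + (0.6)·(-2.2) + (1.6)·(-0.2) + (-0.4)·(3.8)) / 4 = 2.6/4 = 0.65
  S[V,V] = ((-1.8)·(-1.8) + (-2.8)·(-2.8) + (2.2)·(2.2) + (2.2)·(2.2) + (0.2)·(0.2)) / 4 = 20.8/4 = 5.2
  S[V,W] = ((-1.8)·(-2.2) + (-2.8)·(0.8) + (2.2)·(-2.2) + (2.2)·(-0.2) + (0.2)·(3.8)) / 4 = -2.8/4 = -0.7
  S[W,W] = ((-2.2)·(-2.2) + (0.8)·(0.8) + (-2.2)·(-2.2) + (-0.2)·(-0.2) + (3.8)·(3.8)) / 4 = 24.8/4 = 6.2

S is symmetric (S[j,i] = S[i,j]). Assembling:

S = [[2.3, 1.85, 0.65],
 [1.85, 5.2, -0.7],
 [0.65, -0.7, 6.2]]


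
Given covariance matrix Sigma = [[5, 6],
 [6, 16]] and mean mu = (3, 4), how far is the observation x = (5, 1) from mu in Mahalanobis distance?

Step 1 — centre the observation: (x - mu) = (2, -3).

Step 2 — invert Sigma. det(Sigma) = 5·16 - (6)² = 44.
  Sigma^{-1} = (1/det) · [[d, -b], [-b, a]] = [[0.3636, -0.1364],
 [-0.1364, 0.1136]].

Step 3 — form the quadratic (x - mu)^T · Sigma^{-1} · (x - mu):
  Sigma^{-1} · (x - mu) = (1.1364, -0.6136).
  (x - mu)^T · [Sigma^{-1} · (x - mu)] = (2)·(1.1364) + (-3)·(-0.6136) = 4.1136.

Step 4 — take square root: d = √(4.1136) ≈ 2.0282.

d(x, mu) = √(4.1136) ≈ 2.0282


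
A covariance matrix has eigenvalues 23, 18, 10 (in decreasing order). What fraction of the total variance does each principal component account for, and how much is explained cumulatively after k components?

Step 1 — total variance = trace(Sigma) = Σ λ_i = 23 + 18 + 10 = 51.

Step 2 — fraction explained by component i = λ_i / Σ λ:
  PC1: 23/51 = 0.451
  PC2: 18/51 = 0.3529
  PC3: 10/51 = 0.1961

Step 3 — cumulative fraction after k components = (λ_1 + ... + λ_k) / Σ λ:
  k = 1: 23/51 = 0.451
  k = 2: (23 + 18)/51 = 41/51 = 0.8039
  k = 3: (23 + 18 + 10)/51 = 51/51 = 1

Summary (fraction, with percent):

explained: PC1 0.451 (45.1%), PC2 0.3529 (35.29%), PC3 0.1961 (19.61%);  cumulative: 0.451, 0.8039, 1


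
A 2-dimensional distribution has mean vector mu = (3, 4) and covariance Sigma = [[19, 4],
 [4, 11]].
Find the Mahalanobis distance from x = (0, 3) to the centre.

Step 1 — centre the observation: (x - mu) = (-3, -1).

Step 2 — invert Sigma. det(Sigma) = 19·11 - (4)² = 193.
  Sigma^{-1} = (1/det) · [[d, -b], [-b, a]] = [[0.057, -0.0207],
 [-0.0207, 0.0984]].

Step 3 — form the quadratic (x - mu)^T · Sigma^{-1} · (x - mu):
  Sigma^{-1} · (x - mu) = (-0.1503, -0.0363).
  (x - mu)^T · [Sigma^{-1} · (x - mu)] = (-3)·(-0.1503) + (-1)·(-0.0363) = 0.487.

Step 4 — take square root: d = √(0.487) ≈ 0.6979.

d(x, mu) = √(0.487) ≈ 0.6979


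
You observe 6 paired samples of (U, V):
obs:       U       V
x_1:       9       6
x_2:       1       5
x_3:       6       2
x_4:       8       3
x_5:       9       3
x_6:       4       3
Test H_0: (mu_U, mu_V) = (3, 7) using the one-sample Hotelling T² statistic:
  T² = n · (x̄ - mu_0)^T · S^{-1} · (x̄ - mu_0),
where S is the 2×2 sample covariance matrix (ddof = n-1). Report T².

Step 1 — sample mean vector:
  mean(U) = (9 + 1 + 6 + 8 + 9 + 4) / 6 = 37/6 = 6.1667
  mean(V) = (6 + 5 + 2 + 3 + 3 + 3) / 6 = 22/6 = 3.6667
  x̄ = (6.1667, 3.6667),  deviation x̄ - mu_0 = (6.1667, 3.6667) - (3, 7) = (3.1667, -3.3333).

Step 2 — sample covariance matrix, S[i,j] = (1/(n-1)) · Σ_k (x_{k,i} - mean_i) · (x_{k,j} - mean_j), divisor n-1 = 5:
  S[U,U] = ((2.8333)·(2.8333) + (-5.1667)·(-5.1667) + (-0.1667)·(-0.1667) + (1.8333)·(1.8333) + (2.8333)·(2.8333) + (-2.1667)·(-2.1667)) / 5 = 50.8333/5 = 10.1667
  S[U,V] = ((2.8333)·(2.3333) + (-5.1667)·(1.3333) + (-0.1667)·(-1.6667) + (1.8333)·(-0.6667) + (2.8333)·(-0.6667) + (-2.1667)·(-0.6667)) / 5 = -1.6667/5 = -0.3333
  S[V,V] = ((2.3333)·(2.3333) + (1.3333)·(1.3333) + (-1.6667)·(-1.6667) + (-0.6667)·(-0.6667) + (-0.6667)·(-0.6667) + (-0.6667)·(-0.6667)) / 5 = 11.3333/5 = 2.2667
  S = [[10.1667, -0.3333],
 [-0.3333, 2.2667]].

Step 3 — invert S. det(S) = 10.1667·2.2667 - (-0.3333)² = 22.9333.
  S^{-1} = (1/det) · [[d, -b], [-b, a]] = [[0.0988, 0.0145],
 [0.0145, 0.4433]].

Step 4 — quadratic form (x̄ - mu_0)^T · S^{-1} · (x̄ - mu_0):
  S^{-1} · (x̄ - mu_0) = (0.2645, -1.4317),
  (x̄ - mu_0)^T · [...] = (3.1667)·(0.2645) + (-3.3333)·(-1.4317) = 5.61.

Step 5 — scale by n: T² = 6 · 5.61 = 33.6599.

T² ≈ 33.6599


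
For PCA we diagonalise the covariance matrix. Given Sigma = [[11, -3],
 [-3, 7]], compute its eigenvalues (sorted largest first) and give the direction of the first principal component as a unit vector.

Step 1 — characteristic polynomial of 2×2 Sigma:
  det(Sigma - λI) = λ² - trace · λ + det = 0.
  trace = 11 + 7 = 18, det = 11·7 - (-3)² = 68.
Step 2 — discriminant:
  Δ = trace² - 4·det = 324 - 272 = 52.
Step 3 — eigenvalues:
  λ = (trace ± √Δ)/2 = (18 ± 7.2111)/2,
  λ_1 = 12.6056,  λ_2 = 5.3944.

Step 4 — unit eigenvector for λ_1: solve (Sigma - λ_1 I)v = 0. First row:
  (11 - 12.6056)·v_x + (-3)·v_y = 0, i.e. (-1.6056)·v_x + (-3)·v_y = 0,
  so v ∝ (b, λ_1 - a) = (-3, 1.6056); multiply by -1 so the first entry is positive: u = (3, -1.6056).
  ||u|| = √((3)² + (-1.6056)²) = √(11.5778) ≈ 3.4026,
  v_1 = u/||u|| ≈ (0.8817, -0.4719) (||v_1|| = 1).

λ_1 = 12.6056,  λ_2 = 5.3944;  v_1 ≈ (0.8817, -0.4719)


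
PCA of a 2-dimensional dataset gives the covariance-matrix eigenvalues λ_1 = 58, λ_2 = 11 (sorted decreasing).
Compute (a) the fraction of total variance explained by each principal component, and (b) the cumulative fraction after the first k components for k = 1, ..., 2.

Step 1 — total variance = trace(Sigma) = Σ λ_i = 58 + 11 = 69.

Step 2 — fraction explained by component i = λ_i / Σ λ:
  PC1: 58/69 = 0.8406
  PC2: 11/69 = 0.1594

Step 3 — cumulative fraction after k components = (λ_1 + ... + λ_k) / Σ λ:
  k = 1: 58/69 = 0.8406
  k = 2: (58 + 11)/69 = 69/69 = 1

Summary (fraction, with percent):

explained: PC1 0.8406 (84.06%), PC2 0.1594 (15.94%);  cumulative: 0.8406, 1


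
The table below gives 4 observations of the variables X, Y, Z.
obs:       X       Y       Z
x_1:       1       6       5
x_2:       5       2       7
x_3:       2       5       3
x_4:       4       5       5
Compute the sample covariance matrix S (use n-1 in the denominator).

Step 1 — column means:
  mean(X) = (1 + 5 + 2 + 4) / 4 = 12/4 = 3
  mean(Y) = (6 + 2 + 5 + 5) / 4 = 18/4 = 4.5
  mean(Z) = (5 + 7 + 3 + 5) / 4 = 20/4 = 5

Step 2 — sample covariance S[i,j] = (1/(n-1)) · Σ_k (x_{k,i} - mean_i) · (x_{k,j} - mean_j), with n-1 = 3.
  S[X,X] = ((-2)·(-2) + (2)·(2) + (-1)·(-1) + (1)·(1)) / 3 = 10/3 = 3.3333
  S[X,Y] = ((-2)·(1.5) + (2)·(-2.5) + (-1)·(0.5) + (1)·(0.5)) / 3 = -8/3 = -2.6667
  S[X,Z] = ((-2)·(0) + (2)·(2) + (-1)·(-2) + (1)·(0)) / 3 = 6/3 = 2
  S[Y,Y] = ((1.5)·(1.5) + (-2.5)·(-2.5) + (0.5)·(0.5) + (0.5)·(0.5)) / 3 = 9/3 = 3
  S[Y,Z] = ((1.5)·(0) + (-2.5)·(2) + (0.5)·(-2) + (0.5)·(0)) / 3 = -6/3 = -2
  S[Z,Z] = ((0)·(0) + (2)·(2) + (-2)·(-2) + (0)·(0)) / 3 = 8/3 = 2.6667

S is symmetric (S[j,i] = S[i,j]). Assembling:

S = [[3.3333, -2.6667, 2],
 [-2.6667, 3, -2],
 [2, -2, 2.6667]]


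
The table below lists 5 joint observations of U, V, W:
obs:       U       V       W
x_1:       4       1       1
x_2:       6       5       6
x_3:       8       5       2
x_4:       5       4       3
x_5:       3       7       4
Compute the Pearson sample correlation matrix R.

Step 1 — column means:
  mean(U) = (4 + 6 + 8 + 5 + 3) / 5 = 26/5 = 5.2
  mean(V) = (1 + 5 + 5 + 4 + 7) / 5 = 22/5 = 4.4
  mean(W) = (1 + 6 + 2 + 3 + 4) / 5 = 16/5 = 3.2

Step 2 — sample variances and covariances s[i,j] = (1/(n-1)) · Σ_k (x_{k,i} - mean_i) · (x_{k,j} - mean_j), with n-1 = 4:
  s[U,U] = ((-1.2)·(-1.2) + (0.8)·(0.8) + (2.8)·(2.8) + (-0.2)·(-0.2) + (-2.2)·(-2.2)) / 4 = 14.8/4 = 3.7
  s[U,V] = ((-1.2)·(-3.4) + (0.8)·(0.6) + (2.8)·(0.6) + (-0.2)·(-0.4) + (-2.2)·(2.6)) / 4 = 0.6/4 = 0.15
  s[U,W] = ((-1.2)·(-2.2) + (0.8)·(2.8) + (2.8)·(-1.2) + (-0.2)·(-0.2) + (-2.2)·(0.8)) / 4 = -0.2/4 = -0.05
  s[V,V] = ((-3.4)·(-3.4) + (0.6)·(0.6) + (0.6)·(0.6) + (-0.4)·(-0.4) + (2.6)·(2.6)) / 4 = 19.2/4 = 4.8
  s[V,W] = ((-3.4)·(-2.2) + (0.6)·(2.8) + (0.6)·(-1.2) + (-0.4)·(-0.2) + (2.6)·(0.8)) / 4 = 10.6/4 = 2.65
  s[W,W] = ((-2.2)·(-2.2) + (2.8)·(2.8) + (-1.2)·(-1.2) + (-0.2)·(-0.2) + (0.8)·(0.8)) / 4 = 14.8/4 = 3.7
  Sample standard deviations s_i = √(s[i,i]):
  s(U) = √(3.7) = 1.9235
  s(V) = √(4.8) = 2.1909
  s(W) = √(3.7) = 1.9235

Step 3 — r_{ij} = s_{ij} / (s_i · s_j):
  r[U,U] = 1 (diagonal).
  r[U,V] = 0.15 / (1.9235 · 2.1909) = 0.15 / 4.2143 = 0.0356
  r[U,W] = -0.05 / (1.9235 · 1.9235) = -0.05 / 3.7 = -0.0135
  r[V,V] = 1 (diagonal).
  r[V,W] = 2.65 / (2.1909 · 1.9235) = 2.65 / 4.2143 = 0.6288
  r[W,W] = 1 (diagonal).

R is symmetric with unit diagonal. Assembling:

R = [[1, 0.0356, -0.0135],
 [0.0356, 1, 0.6288],
 [-0.0135, 0.6288, 1]]


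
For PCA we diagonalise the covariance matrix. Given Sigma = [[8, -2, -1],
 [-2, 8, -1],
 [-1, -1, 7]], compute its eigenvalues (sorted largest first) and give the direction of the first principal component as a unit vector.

Step 1 — characteristic polynomial p(λ) = det(λI - Sigma) = λ³ - tr·λ² + c_1·λ - det, where tr = trace, c_1 = sum of the principal 2×2 minors, det = det(Sigma):
  tr = 8 + 8 + 7 = 23,
  c_1 = (8·8 - (-2)²) + (8·7 - (-1)²) + (8·7 - (-1)²) = 60 + 55 + 55 = 170,
  det = 8·(8·7 - (-1)²) - (-2)·((-2)·7 - (-1)·(-1)) + (-1)·((-2)·(-1) - 8·(-1)) = 8·(55) - (-2)·(-15) + (-1)·(10) = 400.
  So p(λ) = λ³ - 23λ² + 170λ - 400.
Step 2 — look for an integer root (rational root theorem: any rational root is an integer divisor of 400). Testing λ = 5:
  p(5) = 125 - 575 + 850 - 400 = 0  ✓
  Dividing out (λ - 5): p(λ) = (λ - 5)(λ² - 18λ + 80).
Step 3 — remaining eigenvalues from the quadratic λ² - 18λ + 80 = 0:
  Δ = 18² - 4·80 = 324 - 320 = 4,  λ = (18 ± √4)/2 = (18 ± 2)/2 = 10 or 8.
  Sorted: λ_1 = 10,  λ_2 = 8,  λ_3 = 5  (check: sum = 23 = tr ✓).

Step 4 — unit eigenvector for λ_1 = 10: v spans the null space of (Sigma - λ_1 I), whose rows are
  r_1 = (-2, -2, -1),  r_2 = (-2, -2, -1),  r_3 = (-1, -1, -3).
  v is orthogonal to every row, so take v ∝ r_1 × r_3 = ((-2)·(-3) - (-1)·(-1), (-1)·(-1) - (-2)·(-3), (-2)·(-1) - (-2)·(-1)) = (5, -5, 0).
  Rescale (divide by 5): u = (1, -1, 0).
  ||u|| = √((1)² + (-1)² + (0)²) = √(2) ≈ 1.4142,  v_1 = u/||u|| ≈ (0.7071, -0.7071, 0) (||v_1|| = 1).

λ_1 = 10,  λ_2 = 8,  λ_3 = 5;  v_1 ≈ (0.7071, -0.7071, 0)


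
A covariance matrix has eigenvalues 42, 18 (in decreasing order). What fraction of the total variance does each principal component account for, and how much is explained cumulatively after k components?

Step 1 — total variance = trace(Sigma) = Σ λ_i = 42 + 18 = 60.

Step 2 — fraction explained by component i = λ_i / Σ λ:
  PC1: 42/60 = 0.7
  PC2: 18/60 = 0.3

Step 3 — cumulative fraction after k components = (λ_1 + ... + λ_k) / Σ λ:
  k = 1: 42/60 = 0.7
  k = 2: (42 + 18)/60 = 60/60 = 1

Summary (fraction, with percent):

explained: PC1 0.7 (70%), PC2 0.3 (30%);  cumulative: 0.7, 1


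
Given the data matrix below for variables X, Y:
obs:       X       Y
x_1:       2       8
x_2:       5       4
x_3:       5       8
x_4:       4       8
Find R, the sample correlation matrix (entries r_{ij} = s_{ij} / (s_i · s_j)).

Step 1 — column means:
  mean(X) = (2 + 5 + 5 + 4) / 4 = 16/4 = 4
  mean(Y) = (8 + 4 + 8 + 8) / 4 = 28/4 = 7

Step 2 — sample variances and covariances s[i,j] = (1/(n-1)) · Σ_k (x_{k,i} - mean_i) · (x_{k,j} - mean_j), with n-1 = 3:
  s[X,X] = ((-2)·(-2) + (1)·(1) + (1)·(1) + (0)·(0)) / 3 = 6/3 = 2
  s[X,Y] = ((-2)·(1) + (1)·(-3) + (1)·(1) + (0)·(1)) / 3 = -4/3 = -1.3333
  s[Y,Y] = ((1)·(1) + (-3)·(-3) + (1)·(1) + (1)·(1)) / 3 = 12/3 = 4
  Sample standard deviations s_i = √(s[i,i]):
  s(X) = √(2) = 1.4142
  s(Y) = √(4) = 2

Step 3 — r_{ij} = s_{ij} / (s_i · s_j):
  r[X,X] = 1 (diagonal).
  r[X,Y] = -1.3333 / (1.4142 · 2) = -1.3333 / 2.8284 = -0.4714
  r[Y,Y] = 1 (diagonal).

R is symmetric with unit diagonal. Assembling:

R = [[1, -0.4714],
 [-0.4714, 1]]


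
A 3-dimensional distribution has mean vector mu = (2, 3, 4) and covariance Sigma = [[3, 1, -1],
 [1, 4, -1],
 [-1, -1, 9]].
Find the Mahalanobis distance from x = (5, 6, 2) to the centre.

Step 1 — centre the observation: (x - mu) = (3, 3, -2).

Step 2 — invert Sigma (cofactor / det for 3×3, or solve directly):
  Sigma^{-1} = [[0.3723, -0.0851, 0.0319],
 [-0.0851, 0.2766, 0.0213],
 [0.0319, 0.0213, 0.117]].

Step 3 — form the quadratic (x - mu)^T · Sigma^{-1} · (x - mu):
  Sigma^{-1} · (x - mu) = (0.7979, 0.5319, -0.0745).
  (x - mu)^T · [Sigma^{-1} · (x - mu)] = (3)·(0.7979) + (3)·(0.5319) + (-2)·(-0.0745) = 4.1383.

Step 4 — take square root: d = √(4.1383) ≈ 2.0343.

d(x, mu) = √(4.1383) ≈ 2.0343


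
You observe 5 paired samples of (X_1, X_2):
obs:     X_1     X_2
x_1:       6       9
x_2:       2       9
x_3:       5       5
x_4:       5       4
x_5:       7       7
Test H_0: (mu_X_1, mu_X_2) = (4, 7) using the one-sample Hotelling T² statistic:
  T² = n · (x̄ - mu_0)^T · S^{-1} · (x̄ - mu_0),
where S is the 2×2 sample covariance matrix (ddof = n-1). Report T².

Step 1 — sample mean vector:
  mean(X_1) = (6 + 2 + 5 + 5 + 7) / 5 = 25/5 = 5
  mean(X_2) = (9 + 9 + 5 + 4 + 7) / 5 = 34/5 = 6.8
  x̄ = (5, 6.8),  deviation x̄ - mu_0 = (5, 6.8) - (4, 7) = (1, -0.2).

Step 2 — sample covariance matrix, S[i,j] = (1/(n-1)) · Σ_k (x_{k,i} - mean_i) · (x_{k,j} - mean_j), divisor n-1 = 4:
  S[X_1,X_1] = ((1)·(1) + (-3)·(-3) + (0)·(0) + (0)·(0) + (2)·(2)) / 4 = 14/4 = 3.5
  S[X_1,X_2] = ((1)·(2.2) + (-3)·(2.2) + (0)·(-1.8) + (0)·(-2.8) + (2)·(0.2)) / 4 = -4/4 = -1
  S[X_2,X_2] = ((2.2)·(2.2) + (2.2)·(2.2) + (-1.8)·(-1.8) + (-2.8)·(-2.8) + (0.2)·(0.2)) / 4 = 20.8/4 = 5.2
  S = [[3.5, -1],
 [-1, 5.2]].

Step 3 — invert S. det(S) = 3.5·5.2 - (-1)² = 17.2.
  S^{-1} = (1/det) · [[d, -b], [-b, a]] = [[0.3023, 0.0581],
 [0.0581, 0.2035]].

Step 4 — quadratic form (x̄ - mu_0)^T · S^{-1} · (x̄ - mu_0):
  S^{-1} · (x̄ - mu_0) = (0.2907, 0.0174),
  (x̄ - mu_0)^T · [...] = (1)·(0.2907) + (-0.2)·(0.0174) = 0.2872.

Step 5 — scale by n: T² = 5 · 0.2872 = 1.436.

T² ≈ 1.436


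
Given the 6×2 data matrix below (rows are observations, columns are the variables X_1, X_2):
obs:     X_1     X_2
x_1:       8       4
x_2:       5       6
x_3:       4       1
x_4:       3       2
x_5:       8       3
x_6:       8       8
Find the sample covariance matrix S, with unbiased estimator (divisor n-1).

Step 1 — column means:
  mean(X_1) = (8 + 5 + 4 + 3 + 8 + 8) / 6 = 36/6 = 6
  mean(X_2) = (4 + 6 + 1 + 2 + 3 + 8) / 6 = 24/6 = 4

Step 2 — sample covariance S[i,j] = (1/(n-1)) · Σ_k (x_{k,i} - mean_i) · (x_{k,j} - mean_j), with n-1 = 5.
  S[X_1,X_1] = ((2)·(2) + (-1)·(-1) + (-2)·(-2) + (-3)·(-3) + (2)·(2) + (2)·(2)) / 5 = 26/5 = 5.2
  S[X_1,X_2] = ((2)·(0) + (-1)·(2) + (-2)·(-3) + (-3)·(-2) + (2)·(-1) + (2)·(4)) / 5 = 16/5 = 3.2
  S[X_2,X_2] = ((0)·(0) + (2)·(2) + (-3)·(-3) + (-2)·(-2) + (-1)·(-1) + (4)·(4)) / 5 = 34/5 = 6.8

S is symmetric (S[j,i] = S[i,j]). Assembling:

S = [[5.2, 3.2],
 [3.2, 6.8]]


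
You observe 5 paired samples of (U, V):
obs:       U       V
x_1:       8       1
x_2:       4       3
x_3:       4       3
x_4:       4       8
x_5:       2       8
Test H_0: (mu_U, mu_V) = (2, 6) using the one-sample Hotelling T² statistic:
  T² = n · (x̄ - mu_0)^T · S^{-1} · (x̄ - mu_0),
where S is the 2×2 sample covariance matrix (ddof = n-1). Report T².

Step 1 — sample mean vector:
  mean(U) = (8 + 4 + 4 + 4 + 2) / 5 = 22/5 = 4.4
  mean(V) = (1 + 3 + 3 + 8 + 8) / 5 = 23/5 = 4.6
  x̄ = (4.4, 4.6),  deviation x̄ - mu_0 = (4.4, 4.6) - (2, 6) = (2.4, -1.4).

Step 2 — sample covariance matrix, S[i,j] = (1/(n-1)) · Σ_k (x_{k,i} - mean_i) · (x_{k,j} - mean_j), divisor n-1 = 4:
  S[U,U] = ((3.6)·(3.6) + (-0.4)·(-0.4) + (-0.4)·(-0.4) + (-0.4)·(-0.4) + (-2.4)·(-2.4)) / 4 = 19.2/4 = 4.8
  S[U,V] = ((3.6)·(-3.6) + (-0.4)·(-1.6) + (-0.4)·(-1.6) + (-0.4)·(3.4) + (-2.4)·(3.4)) / 4 = -21.2/4 = -5.3
  S[V,V] = ((-3.6)·(-3.6) + (-1.6)·(-1.6) + (-1.6)·(-1.6) + (3.4)·(3.4) + (3.4)·(3.4)) / 4 = 41.2/4 = 10.3
  S = [[4.8, -5.3],
 [-5.3, 10.3]].

Step 3 — invert S. det(S) = 4.8·10.3 - (-5.3)² = 21.35.
  S^{-1} = (1/det) · [[d, -b], [-b, a]] = [[0.4824, 0.2482],
 [0.2482, 0.2248]].

Step 4 — quadratic form (x̄ - mu_0)^T · S^{-1} · (x̄ - mu_0):
  S^{-1} · (x̄ - mu_0) = (0.8103, 0.281),
  (x̄ - mu_0)^T · [...] = (2.4)·(0.8103) + (-1.4)·(0.281) = 1.5513.

Step 5 — scale by n: T² = 5 · 1.5513 = 7.7564.

T² ≈ 7.7564


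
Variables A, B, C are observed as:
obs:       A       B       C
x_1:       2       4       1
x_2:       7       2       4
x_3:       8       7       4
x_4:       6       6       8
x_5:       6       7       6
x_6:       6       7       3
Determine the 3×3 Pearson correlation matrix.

Step 1 — column means:
  mean(A) = (2 + 7 + 8 + 6 + 6 + 6) / 6 = 35/6 = 5.8333
  mean(B) = (4 + 2 + 7 + 6 + 7 + 7) / 6 = 33/6 = 5.5
  mean(C) = (1 + 4 + 4 + 8 + 6 + 3) / 6 = 26/6 = 4.3333

Step 2 — sample variances and covariances s[i,j] = (1/(n-1)) · Σ_k (x_{k,i} - mean_i) · (x_{k,j} - mean_j), with n-1 = 5:
  s[A,A] = ((-3.8333)·(-3.8333) + (1.1667)·(1.1667) + (2.1667)·(2.1667) + (0.1667)·(0.1667) + (0.1667)·(0.1667) + (0.1667)·(0.1667)) / 5 = 20.8333/5 = 4.1667
  s[A,B] = ((-3.8333)·(-1.5) + (1.1667)·(-3.5) + (2.1667)·(1.5) + (0.1667)·(0.5) + (0.1667)·(1.5) + (0.1667)·(1.5)) / 5 = 5.5/5 = 1.1
  s[A,C] = ((-3.8333)·(-3.3333) + (1.1667)·(-0.3333) + (2.1667)·(-0.3333) + (0.1667)·(3.6667) + (0.1667)·(1.6667) + (0.1667)·(-1.3333)) / 5 = 12.3333/5 = 2.4667
  s[B,B] = ((-1.5)·(-1.5) + (-3.5)·(-3.5) + (1.5)·(1.5) + (0.5)·(0.5) + (1.5)·(1.5) + (1.5)·(1.5)) / 5 = 21.5/5 = 4.3
  s[B,C] = ((-1.5)·(-3.3333) + (-3.5)·(-0.3333) + (1.5)·(-0.3333) + (0.5)·(3.6667) + (1.5)·(1.6667) + (1.5)·(-1.3333)) / 5 = 8/5 = 1.6
  s[C,C] = ((-3.3333)·(-3.3333) + (-0.3333)·(-0.3333) + (-0.3333)·(-0.3333) + (3.6667)·(3.6667) + (1.6667)·(1.6667) + (-1.3333)·(-1.3333)) / 5 = 29.3333/5 = 5.8667
  Sample standard deviations s_i = √(s[i,i]):
  s(A) = √(4.1667) = 2.0412
  s(B) = √(4.3) = 2.0736
  s(C) = √(5.8667) = 2.4221

Step 3 — r_{ij} = s_{ij} / (s_i · s_j):
  r[A,A] = 1 (diagonal).
  r[A,B] = 1.1 / (2.0412 · 2.0736) = 1.1 / 4.2328 = 0.2599
  r[A,C] = 2.4667 / (2.0412 · 2.4221) = 2.4667 / 4.9441 = 0.4989
  r[B,B] = 1 (diagonal).
  r[B,C] = 1.6 / (2.0736 · 2.4221) = 1.6 / 5.0226 = 0.3186
  r[C,C] = 1 (diagonal).

R is symmetric with unit diagonal. Assembling:

R = [[1, 0.2599, 0.4989],
 [0.2599, 1, 0.3186],
 [0.4989, 0.3186, 1]]


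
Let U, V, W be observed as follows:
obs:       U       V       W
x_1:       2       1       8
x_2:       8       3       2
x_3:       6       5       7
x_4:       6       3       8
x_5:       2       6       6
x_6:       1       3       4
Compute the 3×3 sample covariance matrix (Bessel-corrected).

Step 1 — column means:
  mean(U) = (2 + 8 + 6 + 6 + 2 + 1) / 6 = 25/6 = 4.1667
  mean(V) = (1 + 3 + 5 + 3 + 6 + 3) / 6 = 21/6 = 3.5
  mean(W) = (8 + 2 + 7 + 8 + 6 + 4) / 6 = 35/6 = 5.8333

Step 2 — sample covariance S[i,j] = (1/(n-1)) · Σ_k (x_{k,i} - mean_i) · (x_{k,j} - mean_j), with n-1 = 5.
  S[U,U] = ((-2.1667)·(-2.1667) + (3.8333)·(3.8333) + (1.8333)·(1.8333) + (1.8333)·(1.8333) + (-2.1667)·(-2.1667) + (-3.1667)·(-3.1667)) / 5 = 40.8333/5 = 8.1667
  S[U,V] = ((-2.1667)·(-2.5) + (3.8333)·(-0.5) + (1.8333)·(1.5) + (1.8333)·(-0.5) + (-2.1667)·(2.5) + (-3.1667)·(-0.5)) / 5 = 1.5/5 = 0.3
  S[U,W] = ((-2.1667)·(2.1667) + (3.8333)·(-3.8333) + (1.8333)·(1.1667) + (1.8333)·(2.1667) + (-2.1667)·(0.1667) + (-3.1667)·(-1.8333)) / 5 = -7.8333/5 = -1.5667
  S[V,V] = ((-2.5)·(-2.5) + (-0.5)·(-0.5) + (1.5)·(1.5) + (-0.5)·(-0.5) + (2.5)·(2.5) + (-0.5)·(-0.5)) / 5 = 15.5/5 = 3.1
  S[V,W] = ((-2.5)·(2.1667) + (-0.5)·(-3.8333) + (1.5)·(1.1667) + (-0.5)·(2.1667) + (2.5)·(0.1667) + (-0.5)·(-1.8333)) / 5 = -1.5/5 = -0.3
  S[W,W] = ((2.1667)·(2.1667) + (-3.8333)·(-3.8333) + (1.1667)·(1.1667) + (2.1667)·(2.1667) + (0.1667)·(0.1667) + (-1.8333)·(-1.8333)) / 5 = 28.8333/5 = 5.7667

S is symmetric (S[j,i] = S[i,j]). Assembling:

S = [[8.1667, 0.3, -1.5667],
 [0.3, 3.1, -0.3],
 [-1.5667, -0.3, 5.7667]]


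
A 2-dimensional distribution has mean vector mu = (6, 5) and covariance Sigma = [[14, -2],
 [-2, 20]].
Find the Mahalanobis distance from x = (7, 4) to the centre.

Step 1 — centre the observation: (x - mu) = (1, -1).

Step 2 — invert Sigma. det(Sigma) = 14·20 - (-2)² = 276.
  Sigma^{-1} = (1/det) · [[d, -b], [-b, a]] = [[0.0725, 0.0072],
 [0.0072, 0.0507]].

Step 3 — form the quadratic (x - mu)^T · Sigma^{-1} · (x - mu):
  Sigma^{-1} · (x - mu) = (0.0652, -0.0435).
  (x - mu)^T · [Sigma^{-1} · (x - mu)] = (1)·(0.0652) + (-1)·(-0.0435) = 0.1087.

Step 4 — take square root: d = √(0.1087) ≈ 0.3297.

d(x, mu) = √(0.1087) ≈ 0.3297


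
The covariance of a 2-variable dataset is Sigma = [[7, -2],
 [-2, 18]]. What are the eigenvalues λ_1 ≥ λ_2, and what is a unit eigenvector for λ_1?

Step 1 — characteristic polynomial of 2×2 Sigma:
  det(Sigma - λI) = λ² - trace · λ + det = 0.
  trace = 7 + 18 = 25, det = 7·18 - (-2)² = 122.
Step 2 — discriminant:
  Δ = trace² - 4·det = 625 - 488 = 137.
Step 3 — eigenvalues:
  λ = (trace ± √Δ)/2 = (25 ± 11.7047)/2,
  λ_1 = 18.3523,  λ_2 = 6.6477.

Step 4 — unit eigenvector for λ_1: solve (Sigma - λ_1 I)v = 0. First row:
  (7 - 18.3523)·v_x + (-2)·v_y = 0, i.e. (-11.3523)·v_x + (-2)·v_y = 0,
  so v ∝ (b, λ_1 - a) = (-2, 11.3523); multiply by -1 so the first entry is positive: u = (2, -11.3523).
  ||u|| = √((2)² + (-11.3523)²) = √(132.8758) ≈ 11.5272,
  v_1 = u/||u|| ≈ (0.1735, -0.9848) (||v_1|| = 1).

λ_1 = 18.3523,  λ_2 = 6.6477;  v_1 ≈ (0.1735, -0.9848)


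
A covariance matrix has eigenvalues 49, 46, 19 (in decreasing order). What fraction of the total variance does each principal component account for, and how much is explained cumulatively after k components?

Step 1 — total variance = trace(Sigma) = Σ λ_i = 49 + 46 + 19 = 114.

Step 2 — fraction explained by component i = λ_i / Σ λ:
  PC1: 49/114 = 0.4298
  PC2: 46/114 = 0.4035
  PC3: 19/114 = 0.1667

Step 3 — cumulative fraction after k components = (λ_1 + ... + λ_k) / Σ λ:
  k = 1: 49/114 = 0.4298
  k = 2: (49 + 46)/114 = 95/114 = 0.8333
  k = 3: (49 + 46 + 19)/114 = 114/114 = 1

Summary (fraction, with percent):

explained: PC1 0.4298 (42.98%), PC2 0.4035 (40.35%), PC3 0.1667 (16.67%);  cumulative: 0.4298, 0.8333, 1


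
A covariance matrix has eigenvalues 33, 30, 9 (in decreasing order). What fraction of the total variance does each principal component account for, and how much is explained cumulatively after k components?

Step 1 — total variance = trace(Sigma) = Σ λ_i = 33 + 30 + 9 = 72.

Step 2 — fraction explained by component i = λ_i / Σ λ:
  PC1: 33/72 = 0.4583
  PC2: 30/72 = 0.4167
  PC3: 9/72 = 0.125

Step 3 — cumulative fraction after k components = (λ_1 + ... + λ_k) / Σ λ:
  k = 1: 33/72 = 0.4583
  k = 2: (33 + 30)/72 = 63/72 = 0.875
  k = 3: (33 + 30 + 9)/72 = 72/72 = 1

Summary (fraction, with percent):

explained: PC1 0.4583 (45.83%), PC2 0.4167 (41.67%), PC3 0.125 (12.5%);  cumulative: 0.4583, 0.875, 1
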